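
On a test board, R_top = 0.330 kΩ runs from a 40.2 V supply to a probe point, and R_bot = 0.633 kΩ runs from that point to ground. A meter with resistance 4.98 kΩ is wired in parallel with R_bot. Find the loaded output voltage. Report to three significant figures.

V_out ≈ 25.3 V

The load sits in parallel with R_bot: R_bot‖R_L = (633 × 4980) / (633 + 4980) = 561.6 Ω.
V_out = 40.2 × 561.6 / (330 + 561.6) = 40.2 × 561.6/891.6 = 25.3 V.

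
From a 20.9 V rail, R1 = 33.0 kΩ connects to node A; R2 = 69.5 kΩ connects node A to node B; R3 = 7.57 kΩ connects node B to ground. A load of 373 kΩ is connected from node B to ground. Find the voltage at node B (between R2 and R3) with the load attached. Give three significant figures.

V ≈ 1.41 V

At node B, R3 is in parallel with the load: R3‖R_L = 7.419 kΩ.
Below node A the resistance is R2 + (R3‖R_L) = 76.92 kΩ, so V_A = 20.9 × 76.92/109.9 = 14.63 V.
Then V_B = V_A × (R3‖R_L)/(R2 + R3‖R_L) = 14.63 × 7.419/76.92 = 1.41 V.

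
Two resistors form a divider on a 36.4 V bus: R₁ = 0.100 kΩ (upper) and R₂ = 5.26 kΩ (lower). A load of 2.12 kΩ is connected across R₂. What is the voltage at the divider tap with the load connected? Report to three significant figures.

V_out ≈ 34.1 V

The load sits in parallel with R₂: R₂‖R_L = (5260 × 2120) / (5260 + 2120) = 1511 Ω.
V_out = 36.4 × 1511 / (100 + 1511) = 36.4 × 1511/1611 = 34.1 V.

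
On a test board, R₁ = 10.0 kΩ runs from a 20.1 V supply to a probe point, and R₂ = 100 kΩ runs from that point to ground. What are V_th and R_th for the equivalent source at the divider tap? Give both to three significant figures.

V_th is the open-circuit tap voltage: 20.1 × 100/(10.0 + 100) = 18.3 V.
With the supply zeroed, R₁ and R₂ appear in parallel from the tap: R_th = R₁‖R₂ = (10.0 × 100)/110.0 = 9.09 kΩ.

V_th = 18.3 V, R_th = 9.09 kΩ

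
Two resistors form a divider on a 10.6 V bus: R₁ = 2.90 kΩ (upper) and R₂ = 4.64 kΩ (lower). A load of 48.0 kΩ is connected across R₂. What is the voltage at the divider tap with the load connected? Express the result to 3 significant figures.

V_out ≈ 6.29 V

The load sits in parallel with R₂: R₂‖R_L = (4.64 × 48.0) / (4.64 + 48.0) = 4.231 kΩ.
V_out = 10.6 × 4.231 / (2.90 + 4.231) = 10.6 × 4.231/7.131 = 6.29 V.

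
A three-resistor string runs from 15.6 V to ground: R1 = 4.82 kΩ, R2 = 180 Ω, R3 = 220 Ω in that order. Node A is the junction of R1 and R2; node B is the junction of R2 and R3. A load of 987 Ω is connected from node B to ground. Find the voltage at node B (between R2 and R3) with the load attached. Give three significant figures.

V ≈ 0.542 V

At node B, R3 is in parallel with the load: R3‖R_L = 179.9 Ω.
Below node A the resistance is R2 + (R3‖R_L) = 359.9 Ω, so V_A = 15.6 × 359.9/5180 = 1.084 V.
Then V_B = V_A × (R3‖R_L)/(R2 + R3‖R_L) = 1.084 × 179.9/359.9 = 0.542 V.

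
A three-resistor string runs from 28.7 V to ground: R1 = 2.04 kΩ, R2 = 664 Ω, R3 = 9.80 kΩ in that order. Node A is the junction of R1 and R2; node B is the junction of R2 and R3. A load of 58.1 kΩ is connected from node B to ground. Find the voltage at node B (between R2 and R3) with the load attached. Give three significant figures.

V ≈ 21.7 V

At node B, R3 is in parallel with the load: R3‖R_L = 8386 Ω.
Below node A the resistance is R2 + (R3‖R_L) = 9050 Ω, so V_A = 28.7 × 9050/11090 = 23.42 V.
Then V_B = V_A × (R3‖R_L)/(R2 + R3‖R_L) = 23.42 × 8386/9050 = 21.7 V.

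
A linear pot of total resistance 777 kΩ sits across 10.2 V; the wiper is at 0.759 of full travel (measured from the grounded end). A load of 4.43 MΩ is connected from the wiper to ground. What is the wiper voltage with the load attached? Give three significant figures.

V ≈ 7.50 V

The wiper splits the pot into (1−α)R = 187.3 kΩ above and αR = 589.7 kΩ below.
Lower section ‖ load = 520.5 kΩ.
V_wiper = 10.2 × 520.5/(187.3 + 520.5) = 7.50 V.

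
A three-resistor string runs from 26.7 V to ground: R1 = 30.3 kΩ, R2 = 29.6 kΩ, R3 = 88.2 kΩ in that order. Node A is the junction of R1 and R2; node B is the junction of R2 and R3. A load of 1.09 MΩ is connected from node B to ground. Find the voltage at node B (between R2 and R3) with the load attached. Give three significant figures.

V ≈ 15.4 V

At node B, R3 is in parallel with the load: R3‖R_L = 81.60 kΩ.
Below node A the resistance is R2 + (R3‖R_L) = 111.2 kΩ, so V_A = 26.7 × 111.2/141.5 = 20.98 V.
Then V_B = V_A × (R3‖R_L)/(R2 + R3‖R_L) = 20.98 × 81.60/111.2 = 15.4 V.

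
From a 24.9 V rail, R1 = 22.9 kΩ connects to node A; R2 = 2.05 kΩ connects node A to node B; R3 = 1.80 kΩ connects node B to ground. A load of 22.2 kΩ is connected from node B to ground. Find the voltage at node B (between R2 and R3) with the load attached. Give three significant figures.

V ≈ 1.56 V

At node B, R3 is in parallel with the load: R3‖R_L = 1.665 kΩ.
Below node A the resistance is R2 + (R3‖R_L) = 3.715 kΩ, so V_A = 24.9 × 3.715/26.61 = 3.476 V.
Then V_B = V_A × (R3‖R_L)/(R2 + R3‖R_L) = 3.476 × 1.665/3.715 = 1.56 V.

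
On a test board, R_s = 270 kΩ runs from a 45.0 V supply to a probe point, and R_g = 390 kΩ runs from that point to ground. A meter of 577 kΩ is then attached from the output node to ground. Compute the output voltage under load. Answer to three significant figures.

The load sits in parallel with R_g: R_g‖R_L = (390 × 577) / (390 + 577) = 232.7 kΩ.
V_out = 45.0 × 232.7 / (270 + 232.7) = 45.0 × 232.7/502.7 = 20.8 V.

V_out ≈ 20.8 V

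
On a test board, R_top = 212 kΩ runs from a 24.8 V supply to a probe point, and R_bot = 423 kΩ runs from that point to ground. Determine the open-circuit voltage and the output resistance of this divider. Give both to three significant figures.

V_th is the open-circuit tap voltage: 24.8 × 423/(212 + 423) = 16.5 V.
With the supply zeroed, R_top and R_bot appear in parallel from the tap: R_th = R_top‖R_bot = (212 × 423)/635.0 = 141 kΩ.

V_th = 16.5 V, R_th = 141 kΩ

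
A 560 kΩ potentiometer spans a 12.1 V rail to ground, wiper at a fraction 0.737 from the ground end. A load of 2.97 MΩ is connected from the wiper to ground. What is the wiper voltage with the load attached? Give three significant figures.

The wiper splits the pot into (1−α)R = 147.3 kΩ above and αR = 412.7 kΩ below.
Lower section ‖ load = 362.4 kΩ.
V_wiper = 12.1 × 362.4/(147.3 + 362.4) = 8.60 V.

V ≈ 8.60 V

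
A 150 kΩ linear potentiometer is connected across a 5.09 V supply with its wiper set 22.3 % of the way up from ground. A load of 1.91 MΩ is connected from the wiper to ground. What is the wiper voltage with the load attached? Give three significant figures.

The wiper splits the pot into (1−α)R = 116.5 kΩ above and αR = 33.45 kΩ below.
Lower section ‖ load = 32.87 kΩ.
V_wiper = 5.09 × 32.87/(116.5 + 32.87) = 1.12 V.

V ≈ 1.12 V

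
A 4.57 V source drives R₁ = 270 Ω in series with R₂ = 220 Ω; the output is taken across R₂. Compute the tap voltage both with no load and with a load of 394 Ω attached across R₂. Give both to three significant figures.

Unloaded: 2.05 V; loaded: 1.57 V

Open-circuit: V = 4.57 × 220/(270 + 220) = 2.05 V.
With the load, R₂ becomes R₂‖R_L = 141.2 Ω, so V = 4.57 × 141.2/411.2 = 1.57 V.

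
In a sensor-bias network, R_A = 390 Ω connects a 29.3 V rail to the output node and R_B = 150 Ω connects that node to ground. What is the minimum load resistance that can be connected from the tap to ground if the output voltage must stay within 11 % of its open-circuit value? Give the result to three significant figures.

R_L(min) ≈ 877 Ω

Output resistance R_th = R_A‖R_B = (390 × 150)/540.0 = 108.3 Ω.
The fractional drop is R_th/(R_th + R_L); requiring this ≤ 0.110 gives R_L ≥ R_th(1/0.110 − 1) = 108.3 × 8.091 = 877 Ω.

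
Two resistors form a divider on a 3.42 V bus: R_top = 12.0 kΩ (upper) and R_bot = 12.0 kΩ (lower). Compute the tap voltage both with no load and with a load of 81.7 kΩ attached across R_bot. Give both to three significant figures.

Unloaded: 1.71 V; loaded: 1.59 V

Open-circuit: V = 3.42 × 12.0/(12.0 + 12.0) = 1.71 V.
With the load, R_bot becomes R_bot‖R_L = 10.46 kΩ, so V = 3.42 × 10.46/22.46 = 1.59 V.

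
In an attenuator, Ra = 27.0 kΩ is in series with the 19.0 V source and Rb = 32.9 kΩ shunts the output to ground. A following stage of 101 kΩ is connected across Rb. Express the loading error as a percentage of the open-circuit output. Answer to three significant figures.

12.8 %

The divider's output (Thévenin) resistance is Ra‖Rb = 14.83 kΩ.
Fractional drop under load = R_th/(R_th + R_L) = 14.83 / (14.83 + 101) = 0.1280.
So the output falls by 12.8 %.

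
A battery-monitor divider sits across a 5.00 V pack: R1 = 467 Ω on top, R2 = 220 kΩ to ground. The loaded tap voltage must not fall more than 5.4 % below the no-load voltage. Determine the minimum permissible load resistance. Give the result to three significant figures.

R_L(min) ≈ 8.16 kΩ

Output resistance R_th = R1‖R2 = (467 × 220000)/220500 = 466.0 Ω.
The fractional drop is R_th/(R_th + R_L); requiring this ≤ 0.0540 gives R_L ≥ R_th(1/0.0540 − 1) = 466.0 × 17.52 = 8.16 kΩ.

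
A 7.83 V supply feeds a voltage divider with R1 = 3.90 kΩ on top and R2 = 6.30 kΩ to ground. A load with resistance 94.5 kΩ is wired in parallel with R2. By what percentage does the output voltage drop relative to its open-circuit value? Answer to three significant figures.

2.49 %

The divider's output (Thévenin) resistance is R1‖R2 = 2.409 kΩ.
Fractional drop under load = R_th/(R_th + R_L) = 2.409 / (2.409 + 94.5) = 0.02486.
So the output falls by 2.49 %.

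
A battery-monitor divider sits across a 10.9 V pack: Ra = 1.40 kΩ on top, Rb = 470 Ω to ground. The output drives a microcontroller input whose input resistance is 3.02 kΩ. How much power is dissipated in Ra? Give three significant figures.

P ≈ 51.0 mW

Total resistance from the source is Ra + (Rb‖R_L) = 1807 Ω, so I = 10.9/1807 Ω = 6.033 mA.
P = I²·Ra = (6.033 mA)² × 1.40 kΩ = 51.0 mW.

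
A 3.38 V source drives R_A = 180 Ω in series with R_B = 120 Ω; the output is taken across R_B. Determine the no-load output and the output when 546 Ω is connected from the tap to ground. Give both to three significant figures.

Open-circuit: V = 3.38 × 120/(180 + 120) = 1.35 V.
With the load, R_B becomes R_B‖R_L = 98.38 Ω, so V = 3.38 × 98.38/278.4 = 1.19 V.

Unloaded: 1.35 V; loaded: 1.19 V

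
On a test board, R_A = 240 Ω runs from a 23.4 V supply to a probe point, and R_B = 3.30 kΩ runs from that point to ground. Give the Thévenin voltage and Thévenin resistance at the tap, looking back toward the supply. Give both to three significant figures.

V_th is the open-circuit tap voltage: 23.4 × 3300/(240 + 3300) = 21.8 V.
With the supply zeroed, R_A and R_B appear in parallel from the tap: R_th = R_A‖R_B = (240 × 3300)/3540 = 224 Ω.

V_th = 21.8 V, R_th = 224 Ω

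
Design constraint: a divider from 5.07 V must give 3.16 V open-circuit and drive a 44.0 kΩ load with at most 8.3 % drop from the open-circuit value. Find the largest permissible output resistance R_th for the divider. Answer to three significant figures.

R_th ≤ 3.98 kΩ

Loading drop = R_th/(R_th + R_L) ≤ 0.0830, so R_th ≤ R_L · ε/(1−ε) = 44.0 kΩ × 0.0830/0.9170 = 3.98 kΩ.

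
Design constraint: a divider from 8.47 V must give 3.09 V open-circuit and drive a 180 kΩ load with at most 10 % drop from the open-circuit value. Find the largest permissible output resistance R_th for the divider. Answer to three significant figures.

R_th ≤ 20.0 kΩ

Loading drop = R_th/(R_th + R_L) ≤ 0.100, so R_th ≤ R_L · ε/(1−ε) = 180 kΩ × 0.100/0.9000 = 20.0 kΩ.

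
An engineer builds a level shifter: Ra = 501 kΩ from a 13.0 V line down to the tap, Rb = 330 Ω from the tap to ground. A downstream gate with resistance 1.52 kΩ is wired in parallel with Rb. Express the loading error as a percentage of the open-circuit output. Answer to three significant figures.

17.8 %

The divider's output (Thévenin) resistance is Ra‖Rb = 329.8 Ω.
Fractional drop under load = R_th/(R_th + R_L) = 329.8 / (329.8 + 1520) = 0.1783.
So the output falls by 17.8 %.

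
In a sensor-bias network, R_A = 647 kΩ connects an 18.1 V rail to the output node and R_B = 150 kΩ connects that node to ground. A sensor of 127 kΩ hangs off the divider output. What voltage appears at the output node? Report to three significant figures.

The load sits in parallel with R_B: R_B‖R_L = (150 × 127) / (150 + 127) = 68.77 kΩ.
V_out = 18.1 × 68.77 / (647 + 68.77) = 18.1 × 68.77/715.8 = 1.74 V.
(Unloaded it would have been 3.41 V.)

V_out ≈ 1.74 V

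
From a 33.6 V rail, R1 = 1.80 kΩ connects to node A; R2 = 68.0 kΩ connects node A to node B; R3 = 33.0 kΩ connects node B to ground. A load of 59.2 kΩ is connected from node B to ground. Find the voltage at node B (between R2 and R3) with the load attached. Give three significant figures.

V ≈ 7.82 V

At node B, R3 is in parallel with the load: R3‖R_L = 21.19 kΩ.
Below node A the resistance is R2 + (R3‖R_L) = 89.19 kΩ, so V_A = 33.6 × 89.19/90.99 = 32.94 V.
Then V_B = V_A × (R3‖R_L)/(R2 + R3‖R_L) = 32.94 × 21.19/89.19 = 7.82 V.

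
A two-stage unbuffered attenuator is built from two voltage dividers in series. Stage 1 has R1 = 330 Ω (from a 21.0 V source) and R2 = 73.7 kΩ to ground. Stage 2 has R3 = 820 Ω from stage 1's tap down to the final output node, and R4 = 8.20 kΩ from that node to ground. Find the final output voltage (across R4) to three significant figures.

V_out ≈ 18.3 V

Stage 2 presents R3+R4 = 9020 Ω as a load on stage 1's tap.
Stage 1's lower leg becomes R2‖(R3+R4) = 8036 Ω, so V_mid = 21.0 × 8036/8366 = 20.17 V.
Stage 2 is itself unloaded: V_out = V_mid × R4/(R3+R4) = 20.17 × 8200/9020 = 18.3 V.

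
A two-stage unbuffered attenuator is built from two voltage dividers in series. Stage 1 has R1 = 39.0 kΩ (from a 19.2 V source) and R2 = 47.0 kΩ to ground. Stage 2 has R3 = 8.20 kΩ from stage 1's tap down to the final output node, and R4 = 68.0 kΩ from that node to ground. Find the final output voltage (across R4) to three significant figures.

V_out ≈ 7.32 V

Stage 2 presents R3+R4 = 76.20 kΩ as a load on stage 1's tap.
Stage 1's lower leg becomes R2‖(R3+R4) = 29.07 kΩ, so V_mid = 19.2 × 29.07/68.07 = 8.200 V.
Stage 2 is itself unloaded: V_out = V_mid × R4/(R3+R4) = 8.200 × 68.0/76.20 = 7.32 V.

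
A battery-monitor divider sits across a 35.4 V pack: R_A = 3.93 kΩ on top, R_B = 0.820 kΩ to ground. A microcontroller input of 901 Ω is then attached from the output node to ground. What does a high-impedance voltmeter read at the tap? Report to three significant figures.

V_out ≈ 3.49 V

The load sits in parallel with R_B: R_B‖R_L = (820 × 901) / (820 + 901) = 429.3 Ω.
V_out = 35.4 × 429.3 / (3930 + 429.3) = 35.4 × 429.3/4359 = 3.49 V.
(Unloaded it would have been 6.11 V.)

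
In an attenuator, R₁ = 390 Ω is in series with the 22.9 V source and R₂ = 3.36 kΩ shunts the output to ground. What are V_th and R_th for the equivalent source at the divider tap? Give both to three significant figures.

V_th = 20.5 V, R_th = 349 Ω

V_th is the open-circuit tap voltage: 22.9 × 3360/(390 + 3360) = 20.5 V.
With the supply zeroed, R₁ and R₂ appear in parallel from the tap: R_th = R₁‖R₂ = (390 × 3360)/3750 = 349 Ω.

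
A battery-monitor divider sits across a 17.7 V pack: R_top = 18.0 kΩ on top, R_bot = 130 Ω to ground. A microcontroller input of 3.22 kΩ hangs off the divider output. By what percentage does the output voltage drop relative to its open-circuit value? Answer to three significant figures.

3.85 %

The divider's output (Thévenin) resistance is R_top‖R_bot = 129.1 Ω.
Fractional drop under load = R_th/(R_th + R_L) = 129.1 / (129.1 + 3220) = 0.03854.
So the output falls by 3.85 %.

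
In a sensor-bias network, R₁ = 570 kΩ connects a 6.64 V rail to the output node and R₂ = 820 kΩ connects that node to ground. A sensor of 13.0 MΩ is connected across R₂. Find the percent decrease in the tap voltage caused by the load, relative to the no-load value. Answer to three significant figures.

2.52 %

The divider's output (Thévenin) resistance is R₁‖R₂ = 336.3 kΩ.
Fractional drop under load = R_th/(R_th + R_L) = 336.3 / (336.3 + 13000) = 0.02521.
So the output falls by 2.52 %.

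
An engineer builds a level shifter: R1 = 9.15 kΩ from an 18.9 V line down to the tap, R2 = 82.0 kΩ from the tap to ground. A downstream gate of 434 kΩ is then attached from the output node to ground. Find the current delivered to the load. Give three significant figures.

I_L ≈ 0.0384 mA

R2‖R_L = 68.97 kΩ; V_out = 18.9 × 68.97/78.12 = 16.69 V.
I_L = V_out / R_L = 16.69 / 434 kΩ = 0.0384 mA.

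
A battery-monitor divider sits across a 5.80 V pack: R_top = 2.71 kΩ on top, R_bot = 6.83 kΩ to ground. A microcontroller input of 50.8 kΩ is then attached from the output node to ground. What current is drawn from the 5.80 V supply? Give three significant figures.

R_bot‖R_L = 6.021 kΩ, so the source sees R_top + R_bot‖R_L = 8.731 kΩ.
I = 5.80 V / 8.731 kΩ = 0.664 mA.

I ≈ 0.664 mA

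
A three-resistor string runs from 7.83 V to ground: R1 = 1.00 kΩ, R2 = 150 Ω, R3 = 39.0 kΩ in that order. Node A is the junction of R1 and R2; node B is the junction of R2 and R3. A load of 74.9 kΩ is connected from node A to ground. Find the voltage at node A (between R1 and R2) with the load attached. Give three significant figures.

Below node A the series string R2+R3 = 39150 Ω sits in parallel with the 74900 Ω load: 25710 Ω.
V_A = 7.83 × 25710/(1000 + 25710) = 7.54 V.

V ≈ 7.54 V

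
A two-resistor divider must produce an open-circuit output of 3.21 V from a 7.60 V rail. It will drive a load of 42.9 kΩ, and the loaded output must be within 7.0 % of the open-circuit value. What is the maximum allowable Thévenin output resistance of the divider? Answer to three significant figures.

Loading drop = R_th/(R_th + R_L) ≤ 0.0700, so R_th ≤ R_L · ε/(1−ε) = 42.9 kΩ × 0.0700/0.9300 = 3.23 kΩ.

R_th ≤ 3.23 kΩ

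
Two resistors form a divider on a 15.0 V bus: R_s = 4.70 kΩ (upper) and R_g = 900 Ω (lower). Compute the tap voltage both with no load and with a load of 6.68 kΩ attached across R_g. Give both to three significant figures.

Unloaded: 2.41 V; loaded: 2.17 V

Open-circuit: V = 15.0 × 900/(4700 + 900) = 2.41 V.
With the load, R_g becomes R_g‖R_L = 793.1 Ω, so V = 15.0 × 793.1/5493 = 2.17 V.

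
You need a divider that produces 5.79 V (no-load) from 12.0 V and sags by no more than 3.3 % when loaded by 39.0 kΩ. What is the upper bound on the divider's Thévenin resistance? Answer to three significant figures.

Loading drop = R_th/(R_th + R_L) ≤ 0.0330, so R_th ≤ R_L · ε/(1−ε) = 39.0 kΩ × 0.0330/0.9670 = 1.33 kΩ.

R_th ≤ 1.33 kΩ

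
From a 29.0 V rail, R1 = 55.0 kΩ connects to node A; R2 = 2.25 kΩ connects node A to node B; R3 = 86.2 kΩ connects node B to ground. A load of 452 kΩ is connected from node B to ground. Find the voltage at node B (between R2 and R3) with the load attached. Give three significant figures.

V ≈ 16.2 V

At node B, R3 is in parallel with the load: R3‖R_L = 72.39 kΩ.
Below node A the resistance is R2 + (R3‖R_L) = 74.64 kΩ, so V_A = 29.0 × 74.64/129.6 = 16.70 V.
Then V_B = V_A × (R3‖R_L)/(R2 + R3‖R_L) = 16.70 × 72.39/74.64 = 16.2 V.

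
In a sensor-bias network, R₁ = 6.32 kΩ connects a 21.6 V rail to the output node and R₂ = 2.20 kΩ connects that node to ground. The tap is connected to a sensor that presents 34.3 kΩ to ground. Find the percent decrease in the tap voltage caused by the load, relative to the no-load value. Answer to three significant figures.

The divider's output (Thévenin) resistance is R₁‖R₂ = 1.632 kΩ.
Fractional drop under load = R_th/(R_th + R_L) = 1.632 / (1.632 + 34.3) = 0.04542.
So the output falls by 4.54 %.

4.54 %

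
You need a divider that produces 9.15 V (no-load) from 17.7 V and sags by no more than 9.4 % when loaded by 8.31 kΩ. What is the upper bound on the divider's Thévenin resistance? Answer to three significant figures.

Loading drop = R_th/(R_th + R_L) ≤ 0.0940, so R_th ≤ R_L · ε/(1−ε) = 8.31 kΩ × 0.0940/0.9060 = 862 Ω.
(Any R1, R2 with R2/(R1+R2) = 0.517 and R1‖R2 ≤ 862 Ω will meet the spec.)

R_th ≤ 862 Ω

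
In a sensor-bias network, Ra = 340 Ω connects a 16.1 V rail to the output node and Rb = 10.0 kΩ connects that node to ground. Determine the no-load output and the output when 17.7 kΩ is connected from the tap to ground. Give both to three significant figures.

Unloaded: 15.6 V; loaded: 15.3 V

Open-circuit: V = 16.1 × 10000/(340 + 10000) = 15.6 V.
With the load, Rb becomes Rb‖R_L = 6390 Ω, so V = 16.1 × 6390/6730 = 15.3 V.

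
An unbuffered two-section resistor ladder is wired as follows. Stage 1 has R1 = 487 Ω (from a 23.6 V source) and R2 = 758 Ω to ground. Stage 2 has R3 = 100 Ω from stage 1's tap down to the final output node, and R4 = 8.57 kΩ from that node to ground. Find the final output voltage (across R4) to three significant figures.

Stage 2 presents R3+R4 = 8670 Ω as a load on stage 1's tap.
Stage 1's lower leg becomes R2‖(R3+R4) = 697.1 Ω, so V_mid = 23.6 × 697.1/1184 = 13.89 V.
Stage 2 is itself unloaded: V_out = V_mid × R4/(R3+R4) = 13.89 × 8570/8670 = 13.7 V.

V_out ≈ 13.7 V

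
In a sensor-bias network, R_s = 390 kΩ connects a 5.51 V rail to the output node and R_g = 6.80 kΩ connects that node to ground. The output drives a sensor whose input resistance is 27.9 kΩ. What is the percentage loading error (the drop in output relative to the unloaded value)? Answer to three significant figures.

19.3 %

The divider's output (Thévenin) resistance is R_s‖R_g = 6.683 kΩ.
Fractional drop under load = R_th/(R_th + R_L) = 6.683 / (6.683 + 27.9) = 0.1933.
So the output falls by 19.3 %.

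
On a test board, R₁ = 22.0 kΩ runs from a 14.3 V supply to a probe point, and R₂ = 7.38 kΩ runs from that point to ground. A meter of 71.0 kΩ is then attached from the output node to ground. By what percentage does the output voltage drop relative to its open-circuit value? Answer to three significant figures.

The divider's output (Thévenin) resistance is R₁‖R₂ = 5.526 kΩ.
Fractional drop under load = R_th/(R_th + R_L) = 5.526 / (5.526 + 71.0) = 0.07221.
So the output falls by 7.22 %.

7.22 %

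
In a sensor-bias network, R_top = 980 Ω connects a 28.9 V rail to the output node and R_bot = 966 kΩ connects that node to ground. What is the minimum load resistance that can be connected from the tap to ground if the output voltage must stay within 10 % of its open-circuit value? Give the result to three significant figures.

R_L(min) ≈ 8.81 kΩ

Output resistance R_th = R_top‖R_bot = (980 × 966000)/967000 = 979.0 Ω.
The fractional drop is R_th/(R_th + R_L); requiring this ≤ 0.100 gives R_L ≥ R_th(1/0.100 − 1) = 979.0 × 9.000 = 8.81 kΩ.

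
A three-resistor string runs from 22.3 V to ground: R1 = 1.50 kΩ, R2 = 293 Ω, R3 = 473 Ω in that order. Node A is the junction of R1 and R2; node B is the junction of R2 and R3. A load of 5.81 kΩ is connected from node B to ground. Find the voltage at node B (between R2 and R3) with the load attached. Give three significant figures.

V ≈ 4.37 V

At node B, R3 is in parallel with the load: R3‖R_L = 437.4 Ω.
Below node A the resistance is R2 + (R3‖R_L) = 730.4 Ω, so V_A = 22.3 × 730.4/2230 = 7.303 V.
Then V_B = V_A × (R3‖R_L)/(R2 + R3‖R_L) = 7.303 × 437.4/730.4 = 4.37 V.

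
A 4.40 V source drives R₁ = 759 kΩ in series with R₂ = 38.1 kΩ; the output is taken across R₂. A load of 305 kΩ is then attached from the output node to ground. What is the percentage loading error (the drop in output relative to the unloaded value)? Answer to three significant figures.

Unloaded V = 4.40 × 38.1/797.1 = 0.21031 V.
Loaded: R₂‖R_L = 33.87 kΩ, giving V = 4.40 × 33.87/792.9 = 0.18796 V.
Drop = (0.21031 − 0.18796) / 0.21031 = 10.6 %.

10.6 %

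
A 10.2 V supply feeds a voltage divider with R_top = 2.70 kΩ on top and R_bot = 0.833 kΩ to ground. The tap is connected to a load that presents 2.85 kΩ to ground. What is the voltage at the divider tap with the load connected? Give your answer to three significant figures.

The load sits in parallel with R_bot: R_bot‖R_L = (833 × 2850) / (833 + 2850) = 644.6 Ω.
V_out = 10.2 × 644.6 / (2700 + 644.6) = 10.2 × 644.6/3345 = 1.97 V.
(Unloaded it would have been 2.40 V.)

V_out ≈ 1.97 V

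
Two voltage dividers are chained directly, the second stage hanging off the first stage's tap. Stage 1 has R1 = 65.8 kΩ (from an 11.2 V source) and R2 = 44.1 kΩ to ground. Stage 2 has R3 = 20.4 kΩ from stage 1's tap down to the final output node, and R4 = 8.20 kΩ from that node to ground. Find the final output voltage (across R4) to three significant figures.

V_out ≈ 0.670 V

Stage 2 presents R3+R4 = 28.60 kΩ as a load on stage 1's tap.
Stage 1's lower leg becomes R2‖(R3+R4) = 17.35 kΩ, so V_mid = 11.2 × 17.35/83.15 = 2.337 V.
Stage 2 is itself unloaded: V_out = V_mid × R4/(R3+R4) = 2.337 × 8.20/28.60 = 0.670 V.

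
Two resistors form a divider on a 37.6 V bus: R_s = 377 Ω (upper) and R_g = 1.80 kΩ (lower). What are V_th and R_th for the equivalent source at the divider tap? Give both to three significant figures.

V_th is the open-circuit tap voltage: 37.6 × 1800/(377 + 1800) = 31.1 V.
With the supply zeroed, R_s and R_g appear in parallel from the tap: R_th = R_s‖R_g = (377 × 1800)/2177 = 312 Ω.

V_th = 31.1 V, R_th = 312 Ω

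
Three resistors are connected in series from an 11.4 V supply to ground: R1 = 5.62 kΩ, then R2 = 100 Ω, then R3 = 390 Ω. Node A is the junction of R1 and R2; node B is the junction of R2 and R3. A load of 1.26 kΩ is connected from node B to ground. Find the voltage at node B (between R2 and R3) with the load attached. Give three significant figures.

At node B, R3 is in parallel with the load: R3‖R_L = 297.8 Ω.
Below node A the resistance is R2 + (R3‖R_L) = 397.8 Ω, so V_A = 11.4 × 397.8/6018 = 0.7536 V.
Then V_B = V_A × (R3‖R_L)/(R2 + R3‖R_L) = 0.7536 × 297.8/397.8 = 0.564 V.

V ≈ 0.564 V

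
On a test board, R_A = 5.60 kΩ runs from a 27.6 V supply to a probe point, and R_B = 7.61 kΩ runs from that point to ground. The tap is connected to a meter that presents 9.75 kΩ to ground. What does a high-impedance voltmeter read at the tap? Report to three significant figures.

The load sits in parallel with R_B: R_B‖R_L = (7.61 × 9.75) / (7.61 + 9.75) = 4.274 kΩ.
V_out = 27.6 × 4.274 / (5.60 + 4.274) = 27.6 × 4.274/9.874 = 11.9 V.

V_out ≈ 11.9 V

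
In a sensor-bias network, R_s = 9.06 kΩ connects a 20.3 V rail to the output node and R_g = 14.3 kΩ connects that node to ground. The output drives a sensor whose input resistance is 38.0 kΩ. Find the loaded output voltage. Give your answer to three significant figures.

The load sits in parallel with R_g: R_g‖R_L = (14.3 × 38.0) / (14.3 + 38.0) = 10.39 kΩ.
V_out = 20.3 × 10.39 / (9.06 + 10.39) = 20.3 × 10.39/19.45 = 10.8 V.
(Unloaded it would have been 12.4 V.)

V_out ≈ 10.8 V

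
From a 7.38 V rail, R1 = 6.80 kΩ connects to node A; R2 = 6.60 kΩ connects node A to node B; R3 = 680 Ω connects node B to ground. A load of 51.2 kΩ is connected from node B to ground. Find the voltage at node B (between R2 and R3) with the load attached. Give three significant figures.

At node B, R3 is in parallel with the load: R3‖R_L = 671.1 Ω.
Below node A the resistance is R2 + (R3‖R_L) = 7271 Ω, so V_A = 7.38 × 7271/14070 = 3.814 V.
Then V_B = V_A × (R3‖R_L)/(R2 + R3‖R_L) = 3.814 × 671.1/7271 = 0.352 V.

V ≈ 0.352 V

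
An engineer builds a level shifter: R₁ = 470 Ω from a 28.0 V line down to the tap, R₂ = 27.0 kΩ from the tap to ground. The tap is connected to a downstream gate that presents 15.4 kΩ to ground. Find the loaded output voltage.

V_out ≈ 26.7 V

The load sits in parallel with R₂: R₂‖R_L = (27000 × 15400) / (27000 + 15400) = 9807 Ω.
V_out = 28.0 × 9807 / (470 + 9807) = 28.0 × 9807/10280 = 26.7 V.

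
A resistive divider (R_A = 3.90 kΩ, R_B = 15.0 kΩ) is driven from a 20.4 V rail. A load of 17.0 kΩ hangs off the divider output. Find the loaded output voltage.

V_out ≈ 13.7 V

The load sits in parallel with R_B: R_B‖R_L = (15.0 × 17.0) / (15.0 + 17.0) = 7.969 kΩ.
V_out = 20.4 × 7.969 / (3.90 + 7.969) = 20.4 × 7.969/11.87 = 13.7 V.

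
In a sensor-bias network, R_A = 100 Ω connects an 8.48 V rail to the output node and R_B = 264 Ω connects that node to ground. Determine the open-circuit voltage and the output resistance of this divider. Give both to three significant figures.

V_th = 6.15 V, R_th = 72.5 Ω

V_th is the open-circuit tap voltage: 8.48 × 264/(100 + 264) = 6.15 V.
With the supply zeroed, R_A and R_B appear in parallel from the tap: R_th = R_A‖R_B = (100 × 264)/364.0 = 72.5 Ω.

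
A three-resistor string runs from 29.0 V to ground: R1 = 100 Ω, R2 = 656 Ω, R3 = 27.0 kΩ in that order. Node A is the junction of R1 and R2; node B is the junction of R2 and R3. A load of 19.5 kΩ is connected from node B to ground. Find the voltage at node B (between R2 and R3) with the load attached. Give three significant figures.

At node B, R3 is in parallel with the load: R3‖R_L = 11320 Ω.
Below node A the resistance is R2 + (R3‖R_L) = 11980 Ω, so V_A = 29.0 × 11980/12080 = 28.76 V.
Then V_B = V_A × (R3‖R_L)/(R2 + R3‖R_L) = 28.76 × 11320/11980 = 27.2 V.

V ≈ 27.2 V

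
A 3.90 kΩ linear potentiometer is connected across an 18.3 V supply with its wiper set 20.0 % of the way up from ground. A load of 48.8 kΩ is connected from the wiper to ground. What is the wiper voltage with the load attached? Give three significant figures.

V ≈ 3.61 V

The wiper splits the pot into (1−α)R = 3120 Ω above and αR = 780.0 Ω below.
Lower section ‖ load = 767.7 Ω.
V_wiper = 18.3 × 767.7/(3120 + 767.7) = 3.61 V.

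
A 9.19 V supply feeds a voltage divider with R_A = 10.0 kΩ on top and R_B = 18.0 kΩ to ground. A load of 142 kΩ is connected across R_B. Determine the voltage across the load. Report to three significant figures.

The load sits in parallel with R_B: R_B‖R_L = (18.0 × 142) / (18.0 + 142) = 15.97 kΩ.
V_out = 9.19 × 15.97 / (10.0 + 15.97) = 9.19 × 15.97/25.98 = 5.65 V.

V_out ≈ 5.65 V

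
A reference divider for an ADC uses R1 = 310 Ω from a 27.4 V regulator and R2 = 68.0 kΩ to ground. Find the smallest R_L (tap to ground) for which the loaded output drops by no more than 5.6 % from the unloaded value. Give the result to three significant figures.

Output resistance R_th = R1‖R2 = (310 × 68000)/68310 = 308.6 Ω.
The fractional drop is R_th/(R_th + R_L); requiring this ≤ 0.0560 gives R_L ≥ R_th(1/0.0560 − 1) = 308.6 × 16.86 = 5.20 kΩ.

R_L(min) ≈ 5.20 kΩ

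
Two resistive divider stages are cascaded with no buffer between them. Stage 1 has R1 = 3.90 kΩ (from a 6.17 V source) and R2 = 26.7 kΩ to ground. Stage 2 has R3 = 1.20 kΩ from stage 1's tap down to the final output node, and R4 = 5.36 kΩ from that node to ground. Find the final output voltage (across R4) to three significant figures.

Stage 2 presents R3+R4 = 6.560 kΩ as a load on stage 1's tap.
Stage 1's lower leg becomes R2‖(R3+R4) = 5.266 kΩ, so V_mid = 6.17 × 5.266/9.166 = 3.545 V.
Stage 2 is itself unloaded: V_out = V_mid × R4/(R3+R4) = 3.545 × 5.36/6.560 = 2.90 V.

V_out ≈ 2.90 V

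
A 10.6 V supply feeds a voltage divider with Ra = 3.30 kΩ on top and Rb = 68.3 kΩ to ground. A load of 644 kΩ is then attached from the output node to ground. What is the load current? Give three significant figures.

Rb‖R_L = 61.75 kΩ; V_out = 10.6 × 61.75/65.05 = 10.06 V.
I_L = V_out / R_L = 10.06 / 644 kΩ = 0.0156 mA.

I_L ≈ 0.0156 mA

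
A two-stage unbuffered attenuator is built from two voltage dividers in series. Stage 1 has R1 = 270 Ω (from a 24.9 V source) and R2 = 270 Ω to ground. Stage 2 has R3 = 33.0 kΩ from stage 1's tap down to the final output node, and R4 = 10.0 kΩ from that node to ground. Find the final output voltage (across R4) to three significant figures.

Stage 2 presents R3+R4 = 43000 Ω as a load on stage 1's tap.
Stage 1's lower leg becomes R2‖(R3+R4) = 268.3 Ω, so V_mid = 24.9 × 268.3/538.3 = 12.41 V.
Stage 2 is itself unloaded: V_out = V_mid × R4/(R3+R4) = 12.41 × 10000/43000 = 2.89 V.

V_out ≈ 2.89 V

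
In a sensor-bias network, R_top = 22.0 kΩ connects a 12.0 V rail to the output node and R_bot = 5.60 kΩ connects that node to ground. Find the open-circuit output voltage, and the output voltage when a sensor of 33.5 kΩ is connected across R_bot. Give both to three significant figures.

Open-circuit: V = 12.0 × 5.60/(22.0 + 5.60) = 2.43 V.
With the load, R_bot becomes R_bot‖R_L = 4.798 kΩ, so V = 12.0 × 4.798/26.80 = 2.15 V.

Unloaded: 2.43 V; loaded: 2.15 V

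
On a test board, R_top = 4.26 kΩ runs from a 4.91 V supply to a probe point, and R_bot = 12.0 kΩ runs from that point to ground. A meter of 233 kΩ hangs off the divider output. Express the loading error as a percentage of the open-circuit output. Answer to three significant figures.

The divider's output (Thévenin) resistance is R_top‖R_bot = 3.144 kΩ.
Fractional drop under load = R_th/(R_th + R_L) = 3.144 / (3.144 + 233) = 0.01331.
So the output falls by 1.33 %.

1.33 %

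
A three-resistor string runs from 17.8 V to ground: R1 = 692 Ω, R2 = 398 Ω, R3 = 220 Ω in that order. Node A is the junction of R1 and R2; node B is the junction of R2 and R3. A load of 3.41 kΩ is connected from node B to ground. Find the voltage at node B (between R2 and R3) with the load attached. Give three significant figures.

V ≈ 2.84 V

At node B, R3 is in parallel with the load: R3‖R_L = 206.7 Ω.
Below node A the resistance is R2 + (R3‖R_L) = 604.7 Ω, so V_A = 17.8 × 604.7/1297 = 8.301 V.
Then V_B = V_A × (R3‖R_L)/(R2 + R3‖R_L) = 8.301 × 206.7/604.7 = 2.84 V.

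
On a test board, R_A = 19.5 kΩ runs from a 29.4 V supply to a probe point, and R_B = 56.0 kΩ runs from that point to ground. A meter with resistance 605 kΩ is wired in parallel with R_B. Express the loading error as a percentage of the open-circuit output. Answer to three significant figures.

2.33 %

The divider's output (Thévenin) resistance is R_A‖R_B = 14.46 kΩ.
Fractional drop under load = R_th/(R_th + R_L) = 14.46 / (14.46 + 605) = 0.02335.
So the output falls by 2.33 %.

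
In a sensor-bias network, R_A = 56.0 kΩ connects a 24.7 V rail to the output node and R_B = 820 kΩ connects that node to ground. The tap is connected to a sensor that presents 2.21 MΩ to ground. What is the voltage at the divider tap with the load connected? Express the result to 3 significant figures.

V_out ≈ 22.6 V

The load sits in parallel with R_B: R_B‖R_L = (820 × 2210) / (820 + 2210) = 598.1 kΩ.
V_out = 24.7 × 598.1 / (56.0 + 598.1) = 24.7 × 598.1/654.1 = 22.6 V.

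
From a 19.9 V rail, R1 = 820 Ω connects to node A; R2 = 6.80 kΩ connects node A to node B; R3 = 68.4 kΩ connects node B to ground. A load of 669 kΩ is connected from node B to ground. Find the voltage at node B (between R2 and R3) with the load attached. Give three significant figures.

V ≈ 17.7 V

At node B, R3 is in parallel with the load: R3‖R_L = 62060 Ω.
Below node A the resistance is R2 + (R3‖R_L) = 68860 Ω, so V_A = 19.9 × 68860/69680 = 19.67 V.
Then V_B = V_A × (R3‖R_L)/(R2 + R3‖R_L) = 19.67 × 62060/68860 = 17.7 V.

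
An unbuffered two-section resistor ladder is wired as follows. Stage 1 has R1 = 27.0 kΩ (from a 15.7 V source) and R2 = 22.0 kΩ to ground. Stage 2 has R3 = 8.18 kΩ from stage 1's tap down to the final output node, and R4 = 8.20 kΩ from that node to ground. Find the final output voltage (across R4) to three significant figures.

Stage 2 presents R3+R4 = 16.38 kΩ as a load on stage 1's tap.
Stage 1's lower leg becomes R2‖(R3+R4) = 9.389 kΩ, so V_mid = 15.7 × 9.389/36.39 = 4.051 V.
Stage 2 is itself unloaded: V_out = V_mid × R4/(R3+R4) = 4.051 × 8.20/16.38 = 2.03 V.

V_out ≈ 2.03 V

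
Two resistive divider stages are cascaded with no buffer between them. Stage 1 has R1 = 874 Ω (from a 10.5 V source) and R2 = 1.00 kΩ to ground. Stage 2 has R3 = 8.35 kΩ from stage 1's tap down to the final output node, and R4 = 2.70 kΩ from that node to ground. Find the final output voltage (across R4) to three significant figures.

Stage 2 presents R3+R4 = 11050 Ω as a load on stage 1's tap.
Stage 1's lower leg becomes R2‖(R3+R4) = 917.0 Ω, so V_mid = 10.5 × 917.0/1791 = 5.376 V.
Stage 2 is itself unloaded: V_out = V_mid × R4/(R3+R4) = 5.376 × 2700/11050 = 1.31 V.

V_out ≈ 1.31 V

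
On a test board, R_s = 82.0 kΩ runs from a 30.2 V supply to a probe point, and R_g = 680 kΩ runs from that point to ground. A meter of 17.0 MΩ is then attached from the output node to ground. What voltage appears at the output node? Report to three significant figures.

The load sits in parallel with R_g: R_g‖R_L = (680 × 17000) / (680 + 17000) = 653.8 kΩ.
V_out = 30.2 × 653.8 / (82.0 + 653.8) = 30.2 × 653.8/735.8 = 26.8 V.
(Unloaded it would have been 27.0 V.)

V_out ≈ 26.8 V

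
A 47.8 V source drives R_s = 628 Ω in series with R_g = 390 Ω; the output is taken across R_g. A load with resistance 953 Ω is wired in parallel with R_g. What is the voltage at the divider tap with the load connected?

The load sits in parallel with R_g: R_g‖R_L = (390 × 953) / (390 + 953) = 276.7 Ω.
V_out = 47.8 × 276.7 / (628 + 276.7) = 47.8 × 276.7/904.7 = 14.6 V.

V_out ≈ 14.6 V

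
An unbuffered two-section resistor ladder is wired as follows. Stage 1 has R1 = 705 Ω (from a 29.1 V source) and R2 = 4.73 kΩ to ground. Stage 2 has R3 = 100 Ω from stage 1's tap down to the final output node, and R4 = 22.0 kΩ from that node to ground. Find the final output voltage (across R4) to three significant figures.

V_out ≈ 24.5 V

Stage 2 presents R3+R4 = 22100 Ω as a load on stage 1's tap.
Stage 1's lower leg becomes R2‖(R3+R4) = 3896 Ω, so V_mid = 29.1 × 3896/4601 = 24.64 V.
Stage 2 is itself unloaded: V_out = V_mid × R4/(R3+R4) = 24.64 × 22000/22100 = 24.5 V.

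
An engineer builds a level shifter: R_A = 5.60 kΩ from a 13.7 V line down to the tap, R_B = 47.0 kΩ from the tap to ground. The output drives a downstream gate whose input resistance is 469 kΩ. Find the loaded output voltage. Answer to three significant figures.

The load sits in parallel with R_B: R_B‖R_L = (47.0 × 469) / (47.0 + 469) = 42.72 kΩ.
V_out = 13.7 × 42.72 / (5.60 + 42.72) = 13.7 × 42.72/48.32 = 12.1 V.

V_out ≈ 12.1 V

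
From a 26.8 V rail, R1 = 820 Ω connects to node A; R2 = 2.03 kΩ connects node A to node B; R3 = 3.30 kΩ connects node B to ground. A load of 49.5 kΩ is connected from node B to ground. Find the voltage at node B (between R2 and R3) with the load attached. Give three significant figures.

At node B, R3 is in parallel with the load: R3‖R_L = 3094 Ω.
Below node A the resistance is R2 + (R3‖R_L) = 5124 Ω, so V_A = 26.8 × 5124/5944 = 23.10 V.
Then V_B = V_A × (R3‖R_L)/(R2 + R3‖R_L) = 23.10 × 3094/5124 = 13.9 V.

V ≈ 13.9 V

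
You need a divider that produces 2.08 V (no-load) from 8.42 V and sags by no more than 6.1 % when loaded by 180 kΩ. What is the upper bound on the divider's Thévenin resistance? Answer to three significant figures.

Loading drop = R_th/(R_th + R_L) ≤ 0.0610, so R_th ≤ R_L · ε/(1−ε) = 180 kΩ × 0.0610/0.9390 = 11.7 kΩ.
(Any R1, R2 with R2/(R1+R2) = 0.247 and R1‖R2 ≤ 11.7 kΩ will meet the spec.)

R_th ≤ 11.7 kΩ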